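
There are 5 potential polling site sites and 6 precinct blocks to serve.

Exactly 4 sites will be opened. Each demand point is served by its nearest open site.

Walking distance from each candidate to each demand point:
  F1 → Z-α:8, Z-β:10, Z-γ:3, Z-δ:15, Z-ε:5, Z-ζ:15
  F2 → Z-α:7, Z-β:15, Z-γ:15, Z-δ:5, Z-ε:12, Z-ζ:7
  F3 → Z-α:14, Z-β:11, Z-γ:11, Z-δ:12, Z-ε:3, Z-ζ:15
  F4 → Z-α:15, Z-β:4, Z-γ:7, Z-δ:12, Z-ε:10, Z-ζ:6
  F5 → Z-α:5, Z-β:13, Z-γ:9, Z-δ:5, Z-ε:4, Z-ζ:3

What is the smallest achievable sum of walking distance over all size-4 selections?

23

Open {F1, F3, F4, F5}.
  Z-α→F5 5, Z-β→F4 4, Z-γ→F1 3, Z-δ→F5 5, Z-ε→F3 3, Z-ζ→F5 3  ⇒ total 23.
Compare {F1, F2, F4, F5}: total 24.
Compare {F2, F3, F4, F5}: total 27.
No size-4 selection does better; minimum is 23.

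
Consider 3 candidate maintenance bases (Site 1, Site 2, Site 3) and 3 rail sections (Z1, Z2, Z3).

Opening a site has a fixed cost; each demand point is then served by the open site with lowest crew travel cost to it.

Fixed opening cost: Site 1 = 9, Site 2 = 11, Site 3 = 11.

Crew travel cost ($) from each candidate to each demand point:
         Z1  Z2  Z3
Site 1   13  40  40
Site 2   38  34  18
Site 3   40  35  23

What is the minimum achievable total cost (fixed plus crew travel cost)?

Open {Site 1, Site 2}: assign each demand point to its cheapest open site.
  Z1→Site 1 13, Z2→Site 2 34, Z3→Site 2 18
  crew travel cost 65, fixed 20 → total 85.
Compare {Site 1, Site 3}: crew travel cost 71 + fixed 20 = 91.
Compare {Site 1, Site 2, Site 3}: crew travel cost 65 + fixed 31 = 96.
Compare {Site 2}: crew travel cost 90 + fixed 11 = 101.
All other subsets cost ≥ 91. Minimum total cost: 85.

85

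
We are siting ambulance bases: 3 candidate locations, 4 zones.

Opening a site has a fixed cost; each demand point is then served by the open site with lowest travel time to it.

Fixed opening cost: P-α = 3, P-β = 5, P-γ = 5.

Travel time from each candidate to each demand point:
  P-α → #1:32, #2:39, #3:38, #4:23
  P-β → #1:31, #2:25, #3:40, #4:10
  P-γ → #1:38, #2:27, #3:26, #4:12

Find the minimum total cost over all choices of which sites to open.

Open {P-β, P-γ}: assign each demand point to its cheapest open site.
  #1→P-β 31, #2→P-β 25, #3→P-γ 26, #4→P-β 10
  travel time 92, fixed 10 → total 102.
Compare {P-α, P-γ}: travel time 97 + fixed 8 = 105.
Compare {P-α, P-β, P-γ}: travel time 92 + fixed 13 = 105.
Compare {P-γ}: travel time 103 + fixed 5 = 108.
All other subsets cost ≥ 105. Minimum total cost: 102.

102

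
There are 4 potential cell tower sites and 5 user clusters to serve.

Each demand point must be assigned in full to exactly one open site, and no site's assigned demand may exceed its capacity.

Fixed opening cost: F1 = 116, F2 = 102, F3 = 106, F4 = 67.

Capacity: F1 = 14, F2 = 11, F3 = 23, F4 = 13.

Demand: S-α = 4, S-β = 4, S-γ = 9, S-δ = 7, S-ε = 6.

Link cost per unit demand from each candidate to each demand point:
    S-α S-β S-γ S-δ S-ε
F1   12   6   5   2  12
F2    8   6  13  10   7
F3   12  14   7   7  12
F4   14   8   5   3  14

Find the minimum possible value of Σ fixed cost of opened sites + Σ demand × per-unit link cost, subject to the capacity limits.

409

Open {F3, F4}; cheapest assignment that respects the capacities:
  F3 (cap 23, load 19): S-α, S-γ, S-ε — cost 4×12 + 9×7 + 6×12 = 183
  F4 (cap 13, load 11): S-β, S-δ — cost 4×8 + 7×3 = 53
  Shipping 236, fixed 173 → total 409.
  Any other capacity-feasible assignment to {F3, F4} ships for at least 236.
Compare {F2, F3}: its best feasible assignment gives total 434.
Compare {F1, F2, F4}: its best feasible assignment gives total 442.
Every other set of open sites that can feasibly serve all demand totals ≥ 434 even under its best assignment. Minimum: 409.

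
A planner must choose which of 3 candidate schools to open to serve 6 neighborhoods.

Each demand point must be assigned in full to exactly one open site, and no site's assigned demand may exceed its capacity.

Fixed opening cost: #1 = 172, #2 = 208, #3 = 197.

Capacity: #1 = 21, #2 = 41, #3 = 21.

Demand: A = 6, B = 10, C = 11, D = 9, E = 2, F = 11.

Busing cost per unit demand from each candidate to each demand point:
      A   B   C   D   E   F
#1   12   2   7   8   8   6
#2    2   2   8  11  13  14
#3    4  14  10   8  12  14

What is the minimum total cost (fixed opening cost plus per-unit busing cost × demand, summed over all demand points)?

Open {#1, #2}; cheapest assignment that respects the capacities:
  #1 (cap 21, load 20): D, F — cost 9×8 + 11×6 = 138
  #2 (cap 41, load 29): A, B, C, E — cost 6×2 + 10×2 + 11×8 + 2×13 = 146
  Shipping 284, fixed 380 → total 664.
  Any other capacity-feasible assignment to {#1, #2} ships for at least 284.
Compare {#2, #3}: its best feasible assignment gives total 775.
Compare {#1, #2, #3}: its best feasible assignment gives total 851.
Every other set of open sites that can feasibly serve all demand totals ≥ 775 even under its best assignment. Minimum: 664.

664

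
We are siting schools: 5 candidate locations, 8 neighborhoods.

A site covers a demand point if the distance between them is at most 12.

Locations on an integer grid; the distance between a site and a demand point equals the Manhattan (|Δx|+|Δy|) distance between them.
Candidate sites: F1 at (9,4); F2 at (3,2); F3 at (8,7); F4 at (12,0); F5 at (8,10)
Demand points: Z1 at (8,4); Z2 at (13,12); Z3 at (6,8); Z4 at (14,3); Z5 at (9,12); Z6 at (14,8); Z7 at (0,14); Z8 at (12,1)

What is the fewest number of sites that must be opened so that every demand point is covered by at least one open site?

2

Coverage sets (demand points within 12 of each site):
  F1: {Z1, Z2, Z3, Z4, Z5, Z6, Z8}
  F2: {Z1, Z3, Z4, Z8}
  F3: {Z1, Z2, Z3, Z4, Z5, Z6, Z8}
  F4: {Z1, Z4, Z6, Z8}
  F5: {Z1, Z2, Z3, Z5, Z6, Z7}
No single site covers all 8 demand points.
But {F1, F5} covers everything, so the minimum is 2.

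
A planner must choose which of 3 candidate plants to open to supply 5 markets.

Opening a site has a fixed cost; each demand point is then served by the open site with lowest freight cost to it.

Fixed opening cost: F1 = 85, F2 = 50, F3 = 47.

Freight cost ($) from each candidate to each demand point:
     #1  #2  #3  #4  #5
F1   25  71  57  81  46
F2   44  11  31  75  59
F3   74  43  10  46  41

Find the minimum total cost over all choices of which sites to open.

249

Open {F2, F3}: assign each demand point to its cheapest open site.
  #1→F2 44, #2→F2 11, #3→F3 10, #4→F3 46, #5→F3 41
  freight cost 152, fixed 97 → total 249.
Compare {F3}: freight cost 214 + fixed 47 = 261.
Compare {F2}: freight cost 220 + fixed 50 = 270.
Compare {F1, F3}: freight cost 165 + fixed 132 = 297.
All other subsets cost ≥ 261. Minimum total cost: 249.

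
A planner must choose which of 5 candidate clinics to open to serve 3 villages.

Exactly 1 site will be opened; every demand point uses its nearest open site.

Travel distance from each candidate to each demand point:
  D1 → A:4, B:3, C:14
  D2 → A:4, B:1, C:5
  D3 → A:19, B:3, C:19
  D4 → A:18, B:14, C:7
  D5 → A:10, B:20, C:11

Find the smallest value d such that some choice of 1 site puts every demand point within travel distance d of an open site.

Open {D2}.
  Farthest demand point is C at travel distance 5 (to D2); all others are ≤ 5.
With {D1} the worst case is 14.
With {D4} the worst case is 18.
No size-1 selection achieves below 5.

5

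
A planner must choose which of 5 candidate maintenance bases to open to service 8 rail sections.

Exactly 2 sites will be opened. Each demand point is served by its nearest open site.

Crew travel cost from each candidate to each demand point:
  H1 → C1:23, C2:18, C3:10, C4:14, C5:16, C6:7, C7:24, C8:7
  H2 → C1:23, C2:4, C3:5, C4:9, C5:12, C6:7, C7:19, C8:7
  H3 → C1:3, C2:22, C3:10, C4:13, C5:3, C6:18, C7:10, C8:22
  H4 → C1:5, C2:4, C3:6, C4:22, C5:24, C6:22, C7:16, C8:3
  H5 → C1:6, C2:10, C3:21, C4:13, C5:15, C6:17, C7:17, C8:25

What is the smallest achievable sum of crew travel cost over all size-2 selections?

48

Open {H2, H3}.
  C1→H3 3, C2→H2 4, C3→H2 5, C4→H2 9, C5→H3 3, C6→H2 7, C7→H3 10, C8→H2 7  ⇒ total 48.
Compare {H3, H4}: total 60.
Compare {H2, H4}: total 61.
No size-2 selection does better; minimum is 48.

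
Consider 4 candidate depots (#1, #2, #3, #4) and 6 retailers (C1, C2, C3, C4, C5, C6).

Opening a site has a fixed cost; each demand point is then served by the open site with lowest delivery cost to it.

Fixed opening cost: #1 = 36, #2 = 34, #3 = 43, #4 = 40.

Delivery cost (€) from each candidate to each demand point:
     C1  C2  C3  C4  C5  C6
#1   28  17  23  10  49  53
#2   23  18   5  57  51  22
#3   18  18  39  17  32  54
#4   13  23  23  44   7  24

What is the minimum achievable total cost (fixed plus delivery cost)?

170

Open {#1, #4}: assign each demand point to its cheapest open site.
  C1→#4 13, C2→#1 17, C3→#1 23, C4→#1 10, C5→#4 7, C6→#4 24
  delivery cost 94, fixed 76 → total 170.
Compare {#4}: delivery cost 134 + fixed 40 = 174.
Compare {#2, #4}: delivery cost 109 + fixed 74 = 183.
Compare {#1, #2, #4}: delivery cost 74 + fixed 110 = 184.
All other subsets cost ≥ 174. Minimum total cost: 170.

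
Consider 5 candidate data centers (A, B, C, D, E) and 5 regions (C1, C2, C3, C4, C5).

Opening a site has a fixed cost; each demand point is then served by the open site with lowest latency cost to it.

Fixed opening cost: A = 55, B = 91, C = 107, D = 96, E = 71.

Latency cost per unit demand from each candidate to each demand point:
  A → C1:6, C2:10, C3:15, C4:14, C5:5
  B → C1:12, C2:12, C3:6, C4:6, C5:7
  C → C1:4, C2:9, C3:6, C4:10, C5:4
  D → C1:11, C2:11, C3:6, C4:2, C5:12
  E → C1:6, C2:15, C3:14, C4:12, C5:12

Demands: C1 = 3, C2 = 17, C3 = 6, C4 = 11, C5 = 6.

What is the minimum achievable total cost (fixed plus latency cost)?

Open {A, D}: assign each demand point to its cheapest open site.
  C1→A 3×6=18, C2→A 17×10=170, C3→D 6×6=36, C4→D 11×2=22, C5→A 6×5=30
  latency cost 276, fixed 151 → total 427.
Compare {C}: latency cost 335 + fixed 107 = 442.
Compare {D}: latency cost 350 + fixed 96 = 446.
Compare {C, D}: latency cost 247 + fixed 203 = 450.
All other subsets cost ≥ 442. Minimum total cost: 427.

427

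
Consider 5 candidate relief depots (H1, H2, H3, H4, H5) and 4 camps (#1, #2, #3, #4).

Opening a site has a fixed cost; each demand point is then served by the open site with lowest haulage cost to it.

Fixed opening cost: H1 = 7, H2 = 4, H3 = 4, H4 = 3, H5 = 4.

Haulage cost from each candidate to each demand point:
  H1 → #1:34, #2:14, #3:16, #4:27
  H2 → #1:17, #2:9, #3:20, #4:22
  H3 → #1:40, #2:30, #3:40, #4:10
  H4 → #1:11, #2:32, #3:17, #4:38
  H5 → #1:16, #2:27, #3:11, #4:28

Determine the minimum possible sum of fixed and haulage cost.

56

Open {H2, H3, H4, H5}: assign each demand point to its cheapest open site.
  #1→H4 11, #2→H2 9, #3→H5 11, #4→H3 10
  haulage cost 41, fixed 15 → total 56.
Compare {H2, H3, H4}: haulage cost 47 + fixed 11 = 58.
Compare {H2, H3, H5}: haulage cost 46 + fixed 12 = 58.
Compare {H1, H2, H3, H4, H5}: haulage cost 41 + fixed 22 = 63.
All other subsets cost ≥ 58. Minimum total cost: 56.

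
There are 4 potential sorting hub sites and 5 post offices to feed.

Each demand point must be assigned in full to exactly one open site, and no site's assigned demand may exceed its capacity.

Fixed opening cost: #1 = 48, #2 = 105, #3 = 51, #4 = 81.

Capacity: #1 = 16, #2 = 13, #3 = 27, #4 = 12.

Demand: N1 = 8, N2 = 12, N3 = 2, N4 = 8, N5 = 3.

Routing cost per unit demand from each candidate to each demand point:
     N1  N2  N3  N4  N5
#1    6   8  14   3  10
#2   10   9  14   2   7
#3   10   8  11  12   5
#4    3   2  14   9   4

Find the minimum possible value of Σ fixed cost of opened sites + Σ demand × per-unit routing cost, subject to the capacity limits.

304

Open {#1, #3}; cheapest assignment that respects the capacities:
  #1 (cap 16, load 16): N1, N4 — cost 8×6 + 8×3 = 72
  #3 (cap 27, load 17): N2, N3, N5 — cost 12×8 + 2×11 + 3×5 = 133
  Shipping 205, fixed 99 → total 304.
  Any other capacity-feasible assignment to {#1, #3} ships for at least 205.
Compare {#1, #3, #4}: its best feasible assignment gives total 313.
Compare {#3, #4}: its best feasible assignment gives total 369.
Every other set of open sites that can feasibly serve all demand totals ≥ 313 even under its best assignment. Minimum: 304.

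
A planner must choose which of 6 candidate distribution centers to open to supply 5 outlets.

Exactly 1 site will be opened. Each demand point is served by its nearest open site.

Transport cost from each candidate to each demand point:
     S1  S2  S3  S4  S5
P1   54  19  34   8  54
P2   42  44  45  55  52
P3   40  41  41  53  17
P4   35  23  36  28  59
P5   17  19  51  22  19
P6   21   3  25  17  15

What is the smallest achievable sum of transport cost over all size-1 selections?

81

Open {P6}.
  S1→P6 21, S2→P6 3, S3→P6 25, S4→P6 17, S5→P6 15  ⇒ total 81.
Compare {P5}: total 128.
Compare {P1}: total 169.
No size-1 selection does better; minimum is 81.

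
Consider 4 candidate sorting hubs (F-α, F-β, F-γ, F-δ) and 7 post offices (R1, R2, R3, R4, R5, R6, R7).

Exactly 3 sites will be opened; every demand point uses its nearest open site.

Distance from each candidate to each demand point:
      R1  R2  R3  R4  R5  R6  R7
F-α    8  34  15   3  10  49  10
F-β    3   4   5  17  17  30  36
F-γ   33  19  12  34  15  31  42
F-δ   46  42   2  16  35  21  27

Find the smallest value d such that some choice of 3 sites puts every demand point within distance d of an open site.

Open {F-α, F-β, F-δ}.
  Farthest demand point is R6 at distance 21 (to F-δ); all others are ≤ 21.
With {F-α, F-γ, F-δ} the worst case is 21.
With {F-β, F-γ, F-δ} the worst case is 27.
No size-3 selection achieves below 21.

21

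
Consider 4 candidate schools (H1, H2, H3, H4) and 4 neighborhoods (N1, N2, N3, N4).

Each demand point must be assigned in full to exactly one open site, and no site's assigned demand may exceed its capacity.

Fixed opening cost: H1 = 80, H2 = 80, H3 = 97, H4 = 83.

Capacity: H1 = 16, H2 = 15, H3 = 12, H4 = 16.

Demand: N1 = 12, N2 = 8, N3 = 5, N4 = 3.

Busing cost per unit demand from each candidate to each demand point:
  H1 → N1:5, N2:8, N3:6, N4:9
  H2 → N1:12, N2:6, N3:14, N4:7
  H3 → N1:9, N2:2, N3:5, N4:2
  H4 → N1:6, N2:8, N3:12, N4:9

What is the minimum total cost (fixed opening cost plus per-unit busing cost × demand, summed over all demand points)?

356

Open {H1, H4}; cheapest assignment that respects the capacities:
  H1 (cap 16, load 16): N2, N3, N4 — cost 8×8 + 5×6 + 3×9 = 121
  H4 (cap 16, load 12): N1 — cost 12×6 = 72
  Shipping 193, fixed 163 → total 356.
  Any other capacity-feasible assignment to {H1, H4} ships for at least 193.
Compare {H1, H2}: its best feasible assignment gives total 365.
Compare {H2, H4}: its best feasible assignment gives total 380.
Every other set of open sites that can feasibly serve all demand totals ≥ 365 even under its best assignment. Minimum: 356.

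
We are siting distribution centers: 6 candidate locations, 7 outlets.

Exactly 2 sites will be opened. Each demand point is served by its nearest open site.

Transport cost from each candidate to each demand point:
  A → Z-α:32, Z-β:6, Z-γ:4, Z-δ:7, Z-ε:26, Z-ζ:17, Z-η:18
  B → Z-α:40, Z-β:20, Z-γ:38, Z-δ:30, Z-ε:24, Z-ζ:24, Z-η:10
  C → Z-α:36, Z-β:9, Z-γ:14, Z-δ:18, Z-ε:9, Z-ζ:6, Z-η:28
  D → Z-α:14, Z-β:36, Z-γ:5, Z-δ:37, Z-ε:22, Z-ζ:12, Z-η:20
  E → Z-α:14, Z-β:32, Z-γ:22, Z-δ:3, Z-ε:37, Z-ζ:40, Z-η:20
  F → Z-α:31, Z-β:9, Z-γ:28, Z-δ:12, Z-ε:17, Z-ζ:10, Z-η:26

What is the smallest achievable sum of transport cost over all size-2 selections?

75

Open {C, E}.
  Z-α→E 14, Z-β→C 9, Z-γ→C 14, Z-δ→E 3, Z-ε→C 9, Z-ζ→C 6, Z-η→E 20  ⇒ total 75.
Compare {C, D}: total 81.
Compare {A, C}: total 82.
No size-2 selection does better; minimum is 75.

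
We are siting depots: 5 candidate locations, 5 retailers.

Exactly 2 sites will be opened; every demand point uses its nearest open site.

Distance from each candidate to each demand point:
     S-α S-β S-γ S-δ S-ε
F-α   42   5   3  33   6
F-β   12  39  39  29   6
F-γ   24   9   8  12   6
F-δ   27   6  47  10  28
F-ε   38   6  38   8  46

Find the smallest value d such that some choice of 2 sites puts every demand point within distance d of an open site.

12

Open {F-β, F-γ}.
  Farthest demand point is S-α at distance 12 (to F-β); all others are ≤ 12.
With {F-α, F-γ} the worst case is 24.
With {F-γ, F-δ} the worst case is 24.
No size-2 selection achieves below 12.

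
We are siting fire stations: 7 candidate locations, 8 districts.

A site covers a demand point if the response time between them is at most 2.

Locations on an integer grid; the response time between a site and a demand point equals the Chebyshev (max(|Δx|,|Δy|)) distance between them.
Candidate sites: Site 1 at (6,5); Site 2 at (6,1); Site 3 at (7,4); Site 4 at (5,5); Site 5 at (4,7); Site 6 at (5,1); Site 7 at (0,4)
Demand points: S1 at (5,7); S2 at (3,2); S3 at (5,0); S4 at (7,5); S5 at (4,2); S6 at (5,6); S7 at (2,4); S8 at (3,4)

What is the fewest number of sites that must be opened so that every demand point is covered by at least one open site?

3

Coverage sets (demand points within 2 of each site):
  Site 1: {S1, S4, S6}
  Site 2: {S3, S5}
  Site 3: {S4, S6}
  Site 4: {S1, S4, S6, S8}
  Site 5: {S1, S6}
  Site 6: {S2, S3, S5}
  Site 7: {S7}
No 2 sites suffice: every size-2 union leaves at least one demand point uncovered.
But {Site 4, Site 6, Site 7} covers everything, so the minimum is 3.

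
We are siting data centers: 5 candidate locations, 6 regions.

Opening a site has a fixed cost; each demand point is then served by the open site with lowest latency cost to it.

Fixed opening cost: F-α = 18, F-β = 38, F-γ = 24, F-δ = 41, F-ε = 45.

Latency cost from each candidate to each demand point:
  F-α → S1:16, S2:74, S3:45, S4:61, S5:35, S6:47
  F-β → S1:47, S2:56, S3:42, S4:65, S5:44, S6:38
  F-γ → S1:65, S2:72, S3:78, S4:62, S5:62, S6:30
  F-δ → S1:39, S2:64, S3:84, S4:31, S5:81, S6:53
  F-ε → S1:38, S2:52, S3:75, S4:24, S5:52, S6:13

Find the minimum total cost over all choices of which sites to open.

248

Open {F-α, F-ε}: assign each demand point to its cheapest open site.
  S1→F-α 16, S2→F-ε 52, S3→F-α 45, S4→F-ε 24, S5→F-α 35, S6→F-ε 13
  latency cost 185, fixed 63 → total 248.
Compare {F-α, F-γ, F-ε}: latency cost 185 + fixed 87 = 272.
Compare {F-α, F-β, F-ε}: latency cost 182 + fixed 101 = 283.
Compare {F-α, F-δ, F-ε}: latency cost 185 + fixed 104 = 289.
All other subsets cost ≥ 272. Minimum total cost: 248.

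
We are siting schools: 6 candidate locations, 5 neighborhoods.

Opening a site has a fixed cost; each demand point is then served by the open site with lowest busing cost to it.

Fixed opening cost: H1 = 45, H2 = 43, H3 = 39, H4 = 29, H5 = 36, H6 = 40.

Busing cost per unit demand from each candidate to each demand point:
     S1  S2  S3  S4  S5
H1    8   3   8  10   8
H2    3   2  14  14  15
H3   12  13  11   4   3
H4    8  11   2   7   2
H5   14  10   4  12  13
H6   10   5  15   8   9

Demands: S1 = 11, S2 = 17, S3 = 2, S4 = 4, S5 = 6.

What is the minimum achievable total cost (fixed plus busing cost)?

Open {H2, H4}: assign each demand point to its cheapest open site.
  S1→H2 11×3=33, S2→H2 17×2=34, S3→H4 2×2=4, S4→H4 4×7=28, S5→H4 6×2=12
  busing cost 111, fixed 72 → total 183.
Compare {H2, H3}: busing cost 123 + fixed 82 = 205.
Compare {H2, H3, H4}: busing cost 99 + fixed 111 = 210.
Compare {H2, H4, H5}: busing cost 111 + fixed 108 = 219.
All other subsets cost ≥ 205. Minimum total cost: 183.

183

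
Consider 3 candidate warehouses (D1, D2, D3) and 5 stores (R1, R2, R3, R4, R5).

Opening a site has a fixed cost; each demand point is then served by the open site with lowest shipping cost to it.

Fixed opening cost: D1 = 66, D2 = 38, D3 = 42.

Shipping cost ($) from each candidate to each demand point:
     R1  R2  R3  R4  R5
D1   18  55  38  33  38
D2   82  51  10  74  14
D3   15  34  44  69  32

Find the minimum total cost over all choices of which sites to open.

Open {D2, D3}: assign each demand point to its cheapest open site.
  R1→D3 15, R2→D3 34, R3→D2 10, R4→D3 69, R5→D2 14
  shipping cost 142, fixed 80 → total 222.
Compare {D1, D2}: shipping cost 126 + fixed 104 = 230.
Compare {D3}: shipping cost 194 + fixed 42 = 236.
Compare {D1}: shipping cost 182 + fixed 66 = 248.
All other subsets cost ≥ 230. Minimum total cost: 222.

222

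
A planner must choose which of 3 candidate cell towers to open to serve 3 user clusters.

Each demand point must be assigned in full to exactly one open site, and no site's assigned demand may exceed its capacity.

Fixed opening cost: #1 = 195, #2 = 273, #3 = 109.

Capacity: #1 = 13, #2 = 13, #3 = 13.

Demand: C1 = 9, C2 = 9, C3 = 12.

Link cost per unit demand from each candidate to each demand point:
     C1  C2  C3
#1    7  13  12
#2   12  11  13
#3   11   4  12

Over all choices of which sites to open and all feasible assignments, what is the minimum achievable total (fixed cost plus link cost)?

832

Open {#1, #2, #3}; cheapest assignment that respects the capacities:
  #1 (cap 13, load 9): C1 — cost 9×7 = 63
  #2 (cap 13, load 12): C3 — cost 12×13 = 156
  #3 (cap 13, load 9): C2 — cost 9×4 = 36
  Shipping 255, fixed 577 → total 832.
  Any other capacity-feasible assignment to {#1, #2, #3} ships for at least 255.
Total demand is 30 and no other set of sites has combined capacity ≥ 30, so {#1, #2, #3} is the only feasible choice of open sites. Minimum: 832.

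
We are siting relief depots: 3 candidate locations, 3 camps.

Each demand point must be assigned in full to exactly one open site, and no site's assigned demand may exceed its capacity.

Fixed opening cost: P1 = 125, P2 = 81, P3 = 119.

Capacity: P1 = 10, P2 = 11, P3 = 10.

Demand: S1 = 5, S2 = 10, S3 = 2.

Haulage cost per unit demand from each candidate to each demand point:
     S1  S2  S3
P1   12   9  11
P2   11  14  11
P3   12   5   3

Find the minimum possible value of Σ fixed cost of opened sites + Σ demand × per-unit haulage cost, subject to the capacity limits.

Open {P2, P3}; cheapest assignment that respects the capacities:
  P2 (cap 11, load 7): S1, S3 — cost 5×11 + 2×11 = 77
  P3 (cap 10, load 10): S2 — cost 10×5 = 50
  Shipping 127, fixed 200 → total 327.
  Any other capacity-feasible assignment to {P2, P3} ships for at least 127.
Compare {P1, P2}: its best feasible assignment gives total 373.
Compare {P1, P3}: its best feasible assignment gives total 376.
Every other set of open sites that can feasibly serve all demand totals ≥ 373 even under its best assignment. Minimum: 327.

327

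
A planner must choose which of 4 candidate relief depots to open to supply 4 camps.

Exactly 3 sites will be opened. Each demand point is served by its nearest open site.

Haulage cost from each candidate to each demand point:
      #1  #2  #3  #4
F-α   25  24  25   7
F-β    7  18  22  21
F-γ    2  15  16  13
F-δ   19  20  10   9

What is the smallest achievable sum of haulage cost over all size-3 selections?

34

Open {F-α, F-γ, F-δ}.
  #1→F-γ 2, #2→F-γ 15, #3→F-δ 10, #4→F-α 7  ⇒ total 34.
Compare {F-β, F-γ, F-δ}: total 36.
Compare {F-α, F-β, F-γ}: total 40.
No size-3 selection does better; minimum is 34.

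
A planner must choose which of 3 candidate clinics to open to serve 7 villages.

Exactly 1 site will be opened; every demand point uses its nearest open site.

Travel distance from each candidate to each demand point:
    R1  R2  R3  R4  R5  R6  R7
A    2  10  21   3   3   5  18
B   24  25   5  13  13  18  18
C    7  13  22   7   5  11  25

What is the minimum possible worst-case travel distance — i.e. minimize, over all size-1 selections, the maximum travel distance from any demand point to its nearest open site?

21

Open {A}.
  Farthest demand point is R3 at travel distance 21 (to A); all others are ≤ 21.
With {B} the worst case is 25.
With {C} the worst case is 25.
No size-1 selection achieves below 21.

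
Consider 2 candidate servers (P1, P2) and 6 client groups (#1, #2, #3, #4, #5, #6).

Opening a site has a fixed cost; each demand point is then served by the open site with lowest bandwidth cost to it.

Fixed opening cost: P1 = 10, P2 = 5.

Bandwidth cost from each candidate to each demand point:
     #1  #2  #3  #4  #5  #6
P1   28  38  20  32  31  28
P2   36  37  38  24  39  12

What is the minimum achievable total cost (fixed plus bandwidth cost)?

Open {P1, P2}: assign each demand point to its cheapest open site.
  #1→P1 28, #2→P2 37, #3→P1 20, #4→P2 24, #5→P1 31, #6→P2 12
  bandwidth cost 152, fixed 15 → total 167.
Compare {P1}: bandwidth cost 177 + fixed 10 = 187.
Compare {P2}: bandwidth cost 186 + fixed 5 = 191.

167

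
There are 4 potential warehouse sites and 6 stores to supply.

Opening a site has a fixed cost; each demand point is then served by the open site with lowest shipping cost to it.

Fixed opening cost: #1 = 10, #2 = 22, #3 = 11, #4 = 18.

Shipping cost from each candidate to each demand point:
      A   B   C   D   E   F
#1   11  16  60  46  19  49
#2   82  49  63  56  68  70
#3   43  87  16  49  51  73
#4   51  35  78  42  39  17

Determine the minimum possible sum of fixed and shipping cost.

Open {#1, #3, #4}: assign each demand point to its cheapest open site.
  A→#1 11, B→#1 16, C→#3 16, D→#4 42, E→#1 19, F→#4 17
  shipping cost 121, fixed 39 → total 160.
Compare {#1, #3}: shipping cost 157 + fixed 21 = 178.
Compare {#1, #2, #3, #4}: shipping cost 121 + fixed 61 = 182.
Compare {#1, #4}: shipping cost 165 + fixed 28 = 193.
All other subsets cost ≥ 178. Minimum total cost: 160.

160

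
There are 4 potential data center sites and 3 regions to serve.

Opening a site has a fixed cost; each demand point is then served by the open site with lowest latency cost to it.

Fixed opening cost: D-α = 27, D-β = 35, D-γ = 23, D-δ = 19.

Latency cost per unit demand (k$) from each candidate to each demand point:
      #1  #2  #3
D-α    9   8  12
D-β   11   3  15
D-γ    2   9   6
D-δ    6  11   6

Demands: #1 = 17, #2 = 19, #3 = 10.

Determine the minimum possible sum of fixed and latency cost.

Open {D-β, D-γ}: assign each demand point to its cheapest open site.
  #1→D-γ 17×2=34, #2→D-β 19×3=57, #3→D-γ 10×6=60
  latency cost 151, fixed 58 → total 209.
Compare {D-β, D-γ, D-δ}: latency cost 151 + fixed 77 = 228.
Compare {D-α, D-β, D-γ}: latency cost 151 + fixed 85 = 236.
Compare {D-α, D-β, D-γ, D-δ}: latency cost 151 + fixed 104 = 255.
All other subsets cost ≥ 228. Minimum total cost: 209.

209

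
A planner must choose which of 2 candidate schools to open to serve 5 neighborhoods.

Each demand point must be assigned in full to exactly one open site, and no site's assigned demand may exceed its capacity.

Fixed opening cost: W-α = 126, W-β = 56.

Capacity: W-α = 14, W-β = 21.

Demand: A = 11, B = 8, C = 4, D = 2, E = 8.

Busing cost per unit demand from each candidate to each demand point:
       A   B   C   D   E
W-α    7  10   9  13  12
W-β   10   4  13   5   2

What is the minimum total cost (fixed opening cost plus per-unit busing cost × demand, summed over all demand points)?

Open {W-α, W-β}; cheapest assignment that respects the capacities:
  W-α (cap 14, load 13): A, D — cost 11×7 + 2×13 = 103
  W-β (cap 21, load 20): B, C, E — cost 8×4 + 4×13 + 8×2 = 100
  Shipping 203, fixed 182 → total 385.
  Any other capacity-feasible assignment to {W-α, W-β} ships for at least 203.
Total demand is 33 and no other set of sites has combined capacity ≥ 33, so {W-α, W-β} is the only feasible choice of open sites. Minimum: 385.

385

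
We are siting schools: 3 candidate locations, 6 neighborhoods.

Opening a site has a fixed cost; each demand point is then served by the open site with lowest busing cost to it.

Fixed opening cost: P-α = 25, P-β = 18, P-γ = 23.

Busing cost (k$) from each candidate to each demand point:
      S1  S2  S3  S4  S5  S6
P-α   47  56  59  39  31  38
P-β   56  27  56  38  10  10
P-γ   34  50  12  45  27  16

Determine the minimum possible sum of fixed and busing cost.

Open {P-β, P-γ}: assign each demand point to its cheapest open site.
  S1→P-γ 34, S2→P-β 27, S3→P-γ 12, S4→P-β 38, S5→P-β 10, S6→P-β 10
  busing cost 131, fixed 41 → total 172.
Compare {P-α, P-β, P-γ}: busing cost 131 + fixed 66 = 197.
Compare {P-γ}: busing cost 184 + fixed 23 = 207.
Compare {P-β}: busing cost 197 + fixed 18 = 215.
All other subsets cost ≥ 197. Minimum total cost: 172.

172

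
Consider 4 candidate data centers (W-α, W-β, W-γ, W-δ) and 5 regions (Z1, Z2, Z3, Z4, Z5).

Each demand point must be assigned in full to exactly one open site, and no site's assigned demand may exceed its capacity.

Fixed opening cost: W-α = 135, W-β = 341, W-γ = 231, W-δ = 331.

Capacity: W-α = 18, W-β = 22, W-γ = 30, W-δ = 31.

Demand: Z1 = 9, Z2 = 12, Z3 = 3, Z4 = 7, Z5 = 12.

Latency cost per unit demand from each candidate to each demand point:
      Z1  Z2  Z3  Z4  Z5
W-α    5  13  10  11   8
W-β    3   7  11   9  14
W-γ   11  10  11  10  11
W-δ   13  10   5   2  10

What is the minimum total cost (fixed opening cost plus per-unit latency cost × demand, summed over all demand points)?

773

Open {W-α, W-γ}; cheapest assignment that respects the capacities:
  W-α (cap 18, load 16): Z1, Z4 — cost 9×5 + 7×11 = 122
  W-γ (cap 30, load 27): Z2, Z3, Z5 — cost 12×10 + 3×11 + 12×11 = 285
  Shipping 407, fixed 366 → total 773.
  Any other capacity-feasible assignment to {W-α, W-γ} ships for at least 407.
Compare {W-α, W-δ}: its best feasible assignment gives total 795.
Compare {W-β, W-γ}: its best feasible assignment gives total 918.
Every other set of open sites that can feasibly serve all demand totals ≥ 795 even under its best assignment. Minimum: 773.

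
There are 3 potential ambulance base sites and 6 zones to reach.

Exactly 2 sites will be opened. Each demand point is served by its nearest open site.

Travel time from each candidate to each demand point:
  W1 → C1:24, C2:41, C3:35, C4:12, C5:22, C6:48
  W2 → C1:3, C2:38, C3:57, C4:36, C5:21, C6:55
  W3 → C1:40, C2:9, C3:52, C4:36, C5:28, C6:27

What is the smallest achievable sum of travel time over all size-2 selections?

129

Open {W1, W3}.
  C1→W1 24, C2→W3 9, C3→W1 35, C4→W1 12, C5→W1 22, C6→W3 27  ⇒ total 129.
Compare {W2, W3}: total 148.
Compare {W1, W2}: total 157.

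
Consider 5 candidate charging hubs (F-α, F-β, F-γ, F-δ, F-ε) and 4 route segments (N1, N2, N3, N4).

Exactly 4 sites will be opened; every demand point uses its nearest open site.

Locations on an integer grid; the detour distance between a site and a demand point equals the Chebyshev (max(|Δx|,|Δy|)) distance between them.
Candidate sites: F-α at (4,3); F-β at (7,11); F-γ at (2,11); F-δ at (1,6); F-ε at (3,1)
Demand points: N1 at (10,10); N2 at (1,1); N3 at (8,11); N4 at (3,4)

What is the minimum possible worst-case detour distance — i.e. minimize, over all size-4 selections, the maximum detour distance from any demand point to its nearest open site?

Open {F-α, F-β, F-γ, F-δ}.
  Farthest demand point is N1 at detour distance 3 (to F-β); all others are ≤ 3.
With {F-α, F-β, F-γ, F-ε} the worst case is 3.
With {F-α, F-β, F-δ, F-ε} the worst case is 3.
No size-4 selection achieves below 3.

3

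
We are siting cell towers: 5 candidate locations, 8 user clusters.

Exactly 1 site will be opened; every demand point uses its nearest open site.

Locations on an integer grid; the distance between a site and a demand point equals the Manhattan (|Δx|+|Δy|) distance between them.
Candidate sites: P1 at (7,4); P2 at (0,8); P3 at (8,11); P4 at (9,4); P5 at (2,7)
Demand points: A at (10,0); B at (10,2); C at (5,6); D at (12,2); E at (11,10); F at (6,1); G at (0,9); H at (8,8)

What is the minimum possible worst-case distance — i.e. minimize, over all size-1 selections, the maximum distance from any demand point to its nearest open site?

12

Open {P1}.
  Farthest demand point is G at distance 12 (to P1); all others are ≤ 12.
With {P3} the worst case is 13.
With {P4} the worst case is 14.
No size-1 selection achieves below 12.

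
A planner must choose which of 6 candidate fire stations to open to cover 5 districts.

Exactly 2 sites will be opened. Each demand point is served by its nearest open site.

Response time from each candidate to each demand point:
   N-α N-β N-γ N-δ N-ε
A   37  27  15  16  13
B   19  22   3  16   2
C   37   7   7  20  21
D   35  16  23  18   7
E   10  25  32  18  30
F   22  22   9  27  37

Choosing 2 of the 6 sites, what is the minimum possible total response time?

Open {B, C}.
  N-α→B 19, N-β→C 7, N-γ→B 3, N-δ→B 16, N-ε→B 2  ⇒ total 47.
Compare {B, E}: total 53.
Compare {B, D}: total 56.
No size-2 selection does better; minimum is 47.

47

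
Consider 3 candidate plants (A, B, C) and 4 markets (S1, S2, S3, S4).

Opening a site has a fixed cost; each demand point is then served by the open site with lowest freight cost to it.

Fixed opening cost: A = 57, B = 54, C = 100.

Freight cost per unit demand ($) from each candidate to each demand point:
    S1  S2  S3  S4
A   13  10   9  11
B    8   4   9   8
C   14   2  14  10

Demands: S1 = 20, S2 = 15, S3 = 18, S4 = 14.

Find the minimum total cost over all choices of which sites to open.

Open {B}: assign each demand point to its cheapest open site.
  S1→B 20×8=160, S2→B 15×4=60, S3→B 18×9=162, S4→B 14×8=112
  freight cost 494, fixed 54 → total 548.
Compare {A, B}: freight cost 494 + fixed 111 = 605.
Compare {B, C}: freight cost 464 + fixed 154 = 618.
Compare {A, B, C}: freight cost 464 + fixed 211 = 675.
All other subsets cost ≥ 605. Minimum total cost: 548.

548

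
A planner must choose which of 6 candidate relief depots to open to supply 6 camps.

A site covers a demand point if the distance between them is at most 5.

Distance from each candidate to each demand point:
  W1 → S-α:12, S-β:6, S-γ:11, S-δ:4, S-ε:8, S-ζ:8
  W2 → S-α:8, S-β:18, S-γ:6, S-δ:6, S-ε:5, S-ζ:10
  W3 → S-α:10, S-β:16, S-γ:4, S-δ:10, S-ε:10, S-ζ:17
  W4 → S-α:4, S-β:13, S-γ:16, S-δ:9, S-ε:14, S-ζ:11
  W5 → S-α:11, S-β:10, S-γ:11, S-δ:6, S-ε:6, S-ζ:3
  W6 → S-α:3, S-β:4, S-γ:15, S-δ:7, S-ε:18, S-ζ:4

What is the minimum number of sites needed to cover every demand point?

4

Coverage sets (demand points within 5 of each site):
  W1: {S-δ}
  W2: {S-ε}
  W3: {S-γ}
  W4: {S-α}
  W5: {S-ζ}
  W6: {S-α, S-β, S-ζ}
No 3 sites suffice: every size-3 union leaves at least one demand point uncovered.
But {W1, W2, W3, W6} covers everything, so the minimum is 4.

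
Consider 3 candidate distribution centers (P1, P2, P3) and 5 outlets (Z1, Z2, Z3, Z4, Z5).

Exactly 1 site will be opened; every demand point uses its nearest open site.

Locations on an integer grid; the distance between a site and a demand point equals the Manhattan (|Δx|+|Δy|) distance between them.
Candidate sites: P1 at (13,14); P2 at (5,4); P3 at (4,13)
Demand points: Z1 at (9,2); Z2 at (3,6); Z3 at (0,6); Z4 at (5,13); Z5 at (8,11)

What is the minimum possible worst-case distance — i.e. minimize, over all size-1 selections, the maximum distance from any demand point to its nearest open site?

10

Open {P2}.
  Farthest demand point is Z5 at distance 10 (to P2); all others are ≤ 10.
With {P3} the worst case is 16.
With {P1} the worst case is 21.
No size-1 selection achieves below 10.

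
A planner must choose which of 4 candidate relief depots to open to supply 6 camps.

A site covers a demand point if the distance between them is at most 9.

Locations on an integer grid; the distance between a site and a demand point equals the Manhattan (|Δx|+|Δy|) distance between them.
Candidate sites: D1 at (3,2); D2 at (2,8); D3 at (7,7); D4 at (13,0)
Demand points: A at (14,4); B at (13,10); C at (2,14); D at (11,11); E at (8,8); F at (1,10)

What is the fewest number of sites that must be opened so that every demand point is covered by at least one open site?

3

Coverage sets (demand points within 9 of each site):
  D1: {}
  D2: {C, E, F}
  D3: {B, D, E, F}
  D4: {A}
No 2 sites suffice: every size-2 union leaves at least one demand point uncovered.
But {D2, D3, D4} covers everything, so the minimum is 3.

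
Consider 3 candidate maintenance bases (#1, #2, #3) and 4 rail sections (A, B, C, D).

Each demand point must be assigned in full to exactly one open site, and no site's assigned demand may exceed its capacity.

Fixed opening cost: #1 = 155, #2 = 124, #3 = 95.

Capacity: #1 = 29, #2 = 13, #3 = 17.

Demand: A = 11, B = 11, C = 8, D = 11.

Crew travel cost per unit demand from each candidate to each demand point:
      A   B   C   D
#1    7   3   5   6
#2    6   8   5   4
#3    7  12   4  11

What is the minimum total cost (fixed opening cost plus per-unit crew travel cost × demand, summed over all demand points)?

560

Open {#1, #2, #3}; cheapest assignment that respects the capacities:
  #1 (cap 29, load 22): A, B — cost 11×7 + 11×3 = 110
  #2 (cap 13, load 11): D — cost 11×4 = 44
  #3 (cap 17, load 8): C — cost 8×4 = 32
  Shipping 186, fixed 374 → total 560.
  Any other capacity-feasible assignment to {#1, #2, #3} ships for at least 186.
Total demand is 41; every other set of sites either has combined capacity below 41 or cannot fit the demands without splitting one across sites, so {#1, #2, #3} is the only feasible choice of open sites. Minimum: 560.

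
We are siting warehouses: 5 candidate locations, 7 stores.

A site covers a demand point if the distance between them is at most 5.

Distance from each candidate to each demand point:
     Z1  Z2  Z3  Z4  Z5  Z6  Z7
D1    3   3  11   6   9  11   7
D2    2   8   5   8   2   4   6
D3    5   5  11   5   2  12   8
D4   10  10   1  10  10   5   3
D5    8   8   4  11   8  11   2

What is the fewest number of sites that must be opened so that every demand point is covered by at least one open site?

2

Coverage sets (demand points within 5 of each site):
  D1: {Z1, Z2}
  D2: {Z1, Z3, Z5, Z6}
  D3: {Z1, Z2, Z4, Z5}
  D4: {Z3, Z6, Z7}
  D5: {Z3, Z7}
No single site covers all 7 demand points.
But {D3, D4} covers everything, so the minimum is 2.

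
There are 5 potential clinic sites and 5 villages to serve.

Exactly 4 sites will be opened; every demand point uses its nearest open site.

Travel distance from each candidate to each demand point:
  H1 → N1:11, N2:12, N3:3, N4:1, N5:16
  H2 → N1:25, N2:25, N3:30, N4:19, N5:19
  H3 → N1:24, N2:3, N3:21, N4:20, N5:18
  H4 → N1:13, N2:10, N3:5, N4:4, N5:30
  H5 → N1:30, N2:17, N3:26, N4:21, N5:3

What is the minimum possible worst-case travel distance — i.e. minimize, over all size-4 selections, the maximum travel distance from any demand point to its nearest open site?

Open {H1, H2, H3, H5}.
  Farthest demand point is N1 at travel distance 11 (to H1); all others are ≤ 11.
With {H1, H2, H4, H5} the worst case is 11.
With {H1, H3, H4, H5} the worst case is 11.
No size-4 selection achieves below 11.

11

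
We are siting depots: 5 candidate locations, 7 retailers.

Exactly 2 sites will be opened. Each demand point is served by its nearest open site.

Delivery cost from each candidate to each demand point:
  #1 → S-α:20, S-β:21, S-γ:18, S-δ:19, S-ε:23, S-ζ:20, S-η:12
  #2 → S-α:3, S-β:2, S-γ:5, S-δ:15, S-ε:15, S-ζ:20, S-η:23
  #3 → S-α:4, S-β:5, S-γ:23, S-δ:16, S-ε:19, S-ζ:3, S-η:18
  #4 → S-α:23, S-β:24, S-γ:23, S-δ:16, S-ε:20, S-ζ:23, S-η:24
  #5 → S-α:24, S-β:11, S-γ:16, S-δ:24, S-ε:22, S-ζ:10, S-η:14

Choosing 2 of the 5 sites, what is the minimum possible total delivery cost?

Open {#2, #3}.
  S-α→#2 3, S-β→#2 2, S-γ→#2 5, S-δ→#2 15, S-ε→#2 15, S-ζ→#3 3, S-η→#3 18  ⇒ total 61.
Compare {#2, #5}: total 64.
Compare {#1, #2}: total 72.
No size-2 selection does better; minimum is 61.

61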